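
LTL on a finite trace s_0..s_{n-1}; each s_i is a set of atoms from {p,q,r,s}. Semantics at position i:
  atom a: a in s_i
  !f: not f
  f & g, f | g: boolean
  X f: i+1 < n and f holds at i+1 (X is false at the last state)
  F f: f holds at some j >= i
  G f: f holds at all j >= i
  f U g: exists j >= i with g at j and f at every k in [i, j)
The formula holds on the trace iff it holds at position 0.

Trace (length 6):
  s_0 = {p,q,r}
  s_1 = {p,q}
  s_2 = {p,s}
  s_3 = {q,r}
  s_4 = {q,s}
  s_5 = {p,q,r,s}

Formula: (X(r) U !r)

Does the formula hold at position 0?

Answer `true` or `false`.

Answer: false

Derivation:
s_0={p,q,r}: (X(r) U !r)=False X(r)=False r=True !r=False
s_1={p,q}: (X(r) U !r)=True X(r)=False r=False !r=True
s_2={p,s}: (X(r) U !r)=True X(r)=True r=False !r=True
s_3={q,r}: (X(r) U !r)=False X(r)=False r=True !r=False
s_4={q,s}: (X(r) U !r)=True X(r)=True r=False !r=True
s_5={p,q,r,s}: (X(r) U !r)=False X(r)=False r=True !r=False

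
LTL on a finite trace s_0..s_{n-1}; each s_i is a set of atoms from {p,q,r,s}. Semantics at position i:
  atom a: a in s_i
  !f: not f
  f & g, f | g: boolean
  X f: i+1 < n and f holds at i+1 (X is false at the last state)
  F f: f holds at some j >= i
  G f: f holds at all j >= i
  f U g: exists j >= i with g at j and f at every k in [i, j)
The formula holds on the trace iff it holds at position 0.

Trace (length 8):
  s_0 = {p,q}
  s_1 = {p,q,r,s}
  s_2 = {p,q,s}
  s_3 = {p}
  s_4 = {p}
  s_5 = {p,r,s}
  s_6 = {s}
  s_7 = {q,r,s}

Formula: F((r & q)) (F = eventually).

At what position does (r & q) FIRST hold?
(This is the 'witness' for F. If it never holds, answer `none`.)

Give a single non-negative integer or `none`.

s_0={p,q}: (r & q)=False r=False q=True
s_1={p,q,r,s}: (r & q)=True r=True q=True
s_2={p,q,s}: (r & q)=False r=False q=True
s_3={p}: (r & q)=False r=False q=False
s_4={p}: (r & q)=False r=False q=False
s_5={p,r,s}: (r & q)=False r=True q=False
s_6={s}: (r & q)=False r=False q=False
s_7={q,r,s}: (r & q)=True r=True q=True
F((r & q)) holds; first witness at position 1.

Answer: 1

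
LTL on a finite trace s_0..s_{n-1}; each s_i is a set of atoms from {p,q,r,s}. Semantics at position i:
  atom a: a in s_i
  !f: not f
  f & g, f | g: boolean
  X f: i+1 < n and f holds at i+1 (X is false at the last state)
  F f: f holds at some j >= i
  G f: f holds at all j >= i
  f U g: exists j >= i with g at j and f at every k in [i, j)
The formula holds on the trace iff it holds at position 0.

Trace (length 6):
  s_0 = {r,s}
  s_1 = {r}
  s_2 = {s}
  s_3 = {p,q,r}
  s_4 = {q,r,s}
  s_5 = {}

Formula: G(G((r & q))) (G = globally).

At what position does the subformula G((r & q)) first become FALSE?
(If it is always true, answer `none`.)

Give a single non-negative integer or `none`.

s_0={r,s}: G((r & q))=False (r & q)=False r=True q=False
s_1={r}: G((r & q))=False (r & q)=False r=True q=False
s_2={s}: G((r & q))=False (r & q)=False r=False q=False
s_3={p,q,r}: G((r & q))=False (r & q)=True r=True q=True
s_4={q,r,s}: G((r & q))=False (r & q)=True r=True q=True
s_5={}: G((r & q))=False (r & q)=False r=False q=False
G(G((r & q))) holds globally = False
First violation at position 0.

Answer: 0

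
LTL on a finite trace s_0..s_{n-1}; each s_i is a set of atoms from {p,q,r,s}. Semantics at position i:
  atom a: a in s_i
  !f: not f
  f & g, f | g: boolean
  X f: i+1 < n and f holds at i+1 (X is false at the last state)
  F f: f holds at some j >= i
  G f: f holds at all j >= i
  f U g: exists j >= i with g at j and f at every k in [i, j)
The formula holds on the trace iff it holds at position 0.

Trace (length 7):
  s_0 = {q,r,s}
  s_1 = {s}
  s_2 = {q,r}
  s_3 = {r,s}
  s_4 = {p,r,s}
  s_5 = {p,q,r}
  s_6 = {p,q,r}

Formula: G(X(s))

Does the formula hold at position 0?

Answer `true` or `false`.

Answer: false

Derivation:
s_0={q,r,s}: G(X(s))=False X(s)=True s=True
s_1={s}: G(X(s))=False X(s)=False s=True
s_2={q,r}: G(X(s))=False X(s)=True s=False
s_3={r,s}: G(X(s))=False X(s)=True s=True
s_4={p,r,s}: G(X(s))=False X(s)=False s=True
s_5={p,q,r}: G(X(s))=False X(s)=False s=False
s_6={p,q,r}: G(X(s))=False X(s)=False s=False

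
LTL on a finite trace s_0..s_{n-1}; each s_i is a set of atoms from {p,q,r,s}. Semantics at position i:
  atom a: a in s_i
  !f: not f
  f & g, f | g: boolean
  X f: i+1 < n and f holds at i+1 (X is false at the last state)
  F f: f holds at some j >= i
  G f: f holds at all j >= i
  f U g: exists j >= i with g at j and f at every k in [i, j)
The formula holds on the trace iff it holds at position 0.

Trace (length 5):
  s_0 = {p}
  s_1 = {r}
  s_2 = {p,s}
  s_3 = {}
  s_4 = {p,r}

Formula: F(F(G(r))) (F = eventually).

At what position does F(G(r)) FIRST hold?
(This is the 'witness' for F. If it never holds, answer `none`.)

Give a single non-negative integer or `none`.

Answer: 0

Derivation:
s_0={p}: F(G(r))=True G(r)=False r=False
s_1={r}: F(G(r))=True G(r)=False r=True
s_2={p,s}: F(G(r))=True G(r)=False r=False
s_3={}: F(G(r))=True G(r)=False r=False
s_4={p,r}: F(G(r))=True G(r)=True r=True
F(F(G(r))) holds; first witness at position 0.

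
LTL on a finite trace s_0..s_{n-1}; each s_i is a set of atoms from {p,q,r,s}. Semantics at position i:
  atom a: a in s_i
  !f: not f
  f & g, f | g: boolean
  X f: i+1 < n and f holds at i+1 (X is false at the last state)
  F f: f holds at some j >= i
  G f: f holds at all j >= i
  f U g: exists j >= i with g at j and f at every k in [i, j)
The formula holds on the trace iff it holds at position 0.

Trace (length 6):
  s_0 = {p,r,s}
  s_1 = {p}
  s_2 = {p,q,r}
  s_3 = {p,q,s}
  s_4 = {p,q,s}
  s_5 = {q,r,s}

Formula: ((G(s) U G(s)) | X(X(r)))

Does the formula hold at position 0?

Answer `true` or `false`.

Answer: true

Derivation:
s_0={p,r,s}: ((G(s) U G(s)) | X(X(r)))=True (G(s) U G(s))=False G(s)=False s=True X(X(r))=True X(r)=False r=True
s_1={p}: ((G(s) U G(s)) | X(X(r)))=False (G(s) U G(s))=False G(s)=False s=False X(X(r))=False X(r)=True r=False
s_2={p,q,r}: ((G(s) U G(s)) | X(X(r)))=False (G(s) U G(s))=False G(s)=False s=False X(X(r))=False X(r)=False r=True
s_3={p,q,s}: ((G(s) U G(s)) | X(X(r)))=True (G(s) U G(s))=True G(s)=True s=True X(X(r))=True X(r)=False r=False
s_4={p,q,s}: ((G(s) U G(s)) | X(X(r)))=True (G(s) U G(s))=True G(s)=True s=True X(X(r))=False X(r)=True r=False
s_5={q,r,s}: ((G(s) U G(s)) | X(X(r)))=True (G(s) U G(s))=True G(s)=True s=True X(X(r))=False X(r)=False r=True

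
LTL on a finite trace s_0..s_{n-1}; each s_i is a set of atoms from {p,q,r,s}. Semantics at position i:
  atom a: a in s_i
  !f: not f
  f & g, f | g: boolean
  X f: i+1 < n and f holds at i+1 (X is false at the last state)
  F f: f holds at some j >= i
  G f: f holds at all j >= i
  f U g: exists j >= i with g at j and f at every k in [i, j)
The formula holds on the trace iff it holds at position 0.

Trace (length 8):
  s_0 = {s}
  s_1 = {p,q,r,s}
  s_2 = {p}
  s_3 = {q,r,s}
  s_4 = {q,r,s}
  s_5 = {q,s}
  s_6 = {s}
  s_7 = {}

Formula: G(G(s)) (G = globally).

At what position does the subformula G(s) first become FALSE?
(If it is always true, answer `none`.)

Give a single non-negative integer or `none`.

s_0={s}: G(s)=False s=True
s_1={p,q,r,s}: G(s)=False s=True
s_2={p}: G(s)=False s=False
s_3={q,r,s}: G(s)=False s=True
s_4={q,r,s}: G(s)=False s=True
s_5={q,s}: G(s)=False s=True
s_6={s}: G(s)=False s=True
s_7={}: G(s)=False s=False
G(G(s)) holds globally = False
First violation at position 0.

Answer: 0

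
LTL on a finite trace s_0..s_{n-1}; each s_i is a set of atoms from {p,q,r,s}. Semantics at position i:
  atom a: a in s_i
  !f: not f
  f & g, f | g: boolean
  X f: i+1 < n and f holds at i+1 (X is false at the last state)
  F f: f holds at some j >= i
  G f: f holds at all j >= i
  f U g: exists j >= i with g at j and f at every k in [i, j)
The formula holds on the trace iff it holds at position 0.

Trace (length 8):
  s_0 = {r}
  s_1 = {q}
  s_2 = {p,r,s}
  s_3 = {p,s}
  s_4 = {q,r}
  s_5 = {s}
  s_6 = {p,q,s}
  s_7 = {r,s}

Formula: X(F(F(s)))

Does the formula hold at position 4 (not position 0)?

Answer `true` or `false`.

Answer: true

Derivation:
s_0={r}: X(F(F(s)))=True F(F(s))=True F(s)=True s=False
s_1={q}: X(F(F(s)))=True F(F(s))=True F(s)=True s=False
s_2={p,r,s}: X(F(F(s)))=True F(F(s))=True F(s)=True s=True
s_3={p,s}: X(F(F(s)))=True F(F(s))=True F(s)=True s=True
s_4={q,r}: X(F(F(s)))=True F(F(s))=True F(s)=True s=False
s_5={s}: X(F(F(s)))=True F(F(s))=True F(s)=True s=True
s_6={p,q,s}: X(F(F(s)))=True F(F(s))=True F(s)=True s=True
s_7={r,s}: X(F(F(s)))=False F(F(s))=True F(s)=True s=True
Evaluating at position 4: result = True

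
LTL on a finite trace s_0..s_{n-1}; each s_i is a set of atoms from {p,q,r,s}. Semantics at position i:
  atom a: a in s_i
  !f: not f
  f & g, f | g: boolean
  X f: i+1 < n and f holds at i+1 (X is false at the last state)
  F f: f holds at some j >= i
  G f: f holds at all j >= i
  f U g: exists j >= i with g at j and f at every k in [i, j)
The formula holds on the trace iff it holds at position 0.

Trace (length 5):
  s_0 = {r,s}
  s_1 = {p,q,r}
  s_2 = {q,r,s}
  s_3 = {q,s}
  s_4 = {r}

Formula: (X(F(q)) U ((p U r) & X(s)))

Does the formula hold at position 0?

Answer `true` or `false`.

Answer: true

Derivation:
s_0={r,s}: (X(F(q)) U ((p U r) & X(s)))=True X(F(q))=True F(q)=True q=False ((p U r) & X(s))=False (p U r)=True p=False r=True X(s)=False s=True
s_1={p,q,r}: (X(F(q)) U ((p U r) & X(s)))=True X(F(q))=True F(q)=True q=True ((p U r) & X(s))=True (p U r)=True p=True r=True X(s)=True s=False
s_2={q,r,s}: (X(F(q)) U ((p U r) & X(s)))=True X(F(q))=True F(q)=True q=True ((p U r) & X(s))=True (p U r)=True p=False r=True X(s)=True s=True
s_3={q,s}: (X(F(q)) U ((p U r) & X(s)))=False X(F(q))=False F(q)=True q=True ((p U r) & X(s))=False (p U r)=False p=False r=False X(s)=False s=True
s_4={r}: (X(F(q)) U ((p U r) & X(s)))=False X(F(q))=False F(q)=False q=False ((p U r) & X(s))=False (p U r)=True p=False r=True X(s)=False s=False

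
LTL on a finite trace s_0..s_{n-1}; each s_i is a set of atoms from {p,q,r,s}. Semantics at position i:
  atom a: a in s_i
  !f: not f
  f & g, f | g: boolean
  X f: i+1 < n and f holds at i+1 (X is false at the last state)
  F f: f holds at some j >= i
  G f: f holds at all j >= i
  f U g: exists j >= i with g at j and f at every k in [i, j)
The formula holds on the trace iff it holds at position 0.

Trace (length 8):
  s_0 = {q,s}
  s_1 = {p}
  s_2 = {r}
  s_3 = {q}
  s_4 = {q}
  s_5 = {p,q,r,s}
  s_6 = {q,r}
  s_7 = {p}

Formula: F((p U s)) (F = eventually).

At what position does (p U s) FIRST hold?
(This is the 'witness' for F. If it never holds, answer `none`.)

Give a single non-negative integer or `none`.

s_0={q,s}: (p U s)=True p=False s=True
s_1={p}: (p U s)=False p=True s=False
s_2={r}: (p U s)=False p=False s=False
s_3={q}: (p U s)=False p=False s=False
s_4={q}: (p U s)=False p=False s=False
s_5={p,q,r,s}: (p U s)=True p=True s=True
s_6={q,r}: (p U s)=False p=False s=False
s_7={p}: (p U s)=False p=True s=False
F((p U s)) holds; first witness at position 0.

Answer: 0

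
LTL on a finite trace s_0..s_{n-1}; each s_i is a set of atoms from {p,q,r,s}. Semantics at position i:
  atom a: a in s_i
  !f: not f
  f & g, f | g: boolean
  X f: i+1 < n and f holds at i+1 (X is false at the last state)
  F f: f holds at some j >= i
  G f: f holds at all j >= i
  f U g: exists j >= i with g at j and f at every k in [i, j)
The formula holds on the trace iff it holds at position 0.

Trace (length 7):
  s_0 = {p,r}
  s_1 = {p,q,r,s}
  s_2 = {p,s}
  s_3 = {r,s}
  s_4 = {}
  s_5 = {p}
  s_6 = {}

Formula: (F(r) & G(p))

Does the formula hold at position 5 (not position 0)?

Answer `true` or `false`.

Answer: false

Derivation:
s_0={p,r}: (F(r) & G(p))=False F(r)=True r=True G(p)=False p=True
s_1={p,q,r,s}: (F(r) & G(p))=False F(r)=True r=True G(p)=False p=True
s_2={p,s}: (F(r) & G(p))=False F(r)=True r=False G(p)=False p=True
s_3={r,s}: (F(r) & G(p))=False F(r)=True r=True G(p)=False p=False
s_4={}: (F(r) & G(p))=False F(r)=False r=False G(p)=False p=False
s_5={p}: (F(r) & G(p))=False F(r)=False r=False G(p)=False p=True
s_6={}: (F(r) & G(p))=False F(r)=False r=False G(p)=False p=False
Evaluating at position 5: result = False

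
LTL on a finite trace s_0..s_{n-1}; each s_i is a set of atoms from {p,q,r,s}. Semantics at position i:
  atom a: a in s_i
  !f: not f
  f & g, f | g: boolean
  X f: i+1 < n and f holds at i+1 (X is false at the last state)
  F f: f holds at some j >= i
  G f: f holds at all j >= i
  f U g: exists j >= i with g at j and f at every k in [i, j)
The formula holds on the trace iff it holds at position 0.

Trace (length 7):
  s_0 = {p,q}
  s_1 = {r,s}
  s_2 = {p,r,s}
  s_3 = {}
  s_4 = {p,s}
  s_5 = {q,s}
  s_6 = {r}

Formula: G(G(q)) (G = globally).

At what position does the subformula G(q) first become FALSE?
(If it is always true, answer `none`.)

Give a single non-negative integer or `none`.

Answer: 0

Derivation:
s_0={p,q}: G(q)=False q=True
s_1={r,s}: G(q)=False q=False
s_2={p,r,s}: G(q)=False q=False
s_3={}: G(q)=False q=False
s_4={p,s}: G(q)=False q=False
s_5={q,s}: G(q)=False q=True
s_6={r}: G(q)=False q=False
G(G(q)) holds globally = False
First violation at position 0.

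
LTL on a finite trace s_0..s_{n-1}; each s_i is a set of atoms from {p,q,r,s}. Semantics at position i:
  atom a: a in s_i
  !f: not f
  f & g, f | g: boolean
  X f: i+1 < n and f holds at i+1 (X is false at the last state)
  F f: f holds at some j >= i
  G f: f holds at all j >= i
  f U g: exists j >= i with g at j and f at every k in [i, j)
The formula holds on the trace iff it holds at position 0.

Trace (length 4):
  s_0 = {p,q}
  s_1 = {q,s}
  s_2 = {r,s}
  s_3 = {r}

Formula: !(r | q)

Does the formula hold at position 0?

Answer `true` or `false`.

Answer: false

Derivation:
s_0={p,q}: !(r | q)=False (r | q)=True r=False q=True
s_1={q,s}: !(r | q)=False (r | q)=True r=False q=True
s_2={r,s}: !(r | q)=False (r | q)=True r=True q=False
s_3={r}: !(r | q)=False (r | q)=True r=True q=False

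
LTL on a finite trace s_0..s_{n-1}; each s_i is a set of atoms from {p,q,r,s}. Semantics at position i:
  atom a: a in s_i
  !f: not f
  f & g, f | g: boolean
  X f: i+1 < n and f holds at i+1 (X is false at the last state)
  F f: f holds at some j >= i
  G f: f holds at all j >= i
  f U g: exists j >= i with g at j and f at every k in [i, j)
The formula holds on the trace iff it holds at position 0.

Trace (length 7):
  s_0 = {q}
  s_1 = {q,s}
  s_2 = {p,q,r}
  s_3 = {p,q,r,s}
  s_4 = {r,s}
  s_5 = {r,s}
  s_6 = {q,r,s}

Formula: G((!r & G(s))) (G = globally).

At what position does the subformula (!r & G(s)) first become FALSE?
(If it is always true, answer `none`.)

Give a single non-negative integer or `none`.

Answer: 0

Derivation:
s_0={q}: (!r & G(s))=False !r=True r=False G(s)=False s=False
s_1={q,s}: (!r & G(s))=False !r=True r=False G(s)=False s=True
s_2={p,q,r}: (!r & G(s))=False !r=False r=True G(s)=False s=False
s_3={p,q,r,s}: (!r & G(s))=False !r=False r=True G(s)=True s=True
s_4={r,s}: (!r & G(s))=False !r=False r=True G(s)=True s=True
s_5={r,s}: (!r & G(s))=False !r=False r=True G(s)=True s=True
s_6={q,r,s}: (!r & G(s))=False !r=False r=True G(s)=True s=True
G((!r & G(s))) holds globally = False
First violation at position 0.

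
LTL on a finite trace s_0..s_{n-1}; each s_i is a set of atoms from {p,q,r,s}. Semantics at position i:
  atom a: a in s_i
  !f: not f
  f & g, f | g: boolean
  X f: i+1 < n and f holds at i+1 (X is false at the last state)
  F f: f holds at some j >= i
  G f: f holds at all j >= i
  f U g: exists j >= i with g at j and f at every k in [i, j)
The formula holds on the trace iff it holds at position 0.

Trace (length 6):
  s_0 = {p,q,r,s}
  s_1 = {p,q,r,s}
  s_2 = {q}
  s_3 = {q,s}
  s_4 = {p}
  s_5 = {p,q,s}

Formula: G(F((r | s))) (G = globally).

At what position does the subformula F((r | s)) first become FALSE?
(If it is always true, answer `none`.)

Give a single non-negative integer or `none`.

Answer: none

Derivation:
s_0={p,q,r,s}: F((r | s))=True (r | s)=True r=True s=True
s_1={p,q,r,s}: F((r | s))=True (r | s)=True r=True s=True
s_2={q}: F((r | s))=True (r | s)=False r=False s=False
s_3={q,s}: F((r | s))=True (r | s)=True r=False s=True
s_4={p}: F((r | s))=True (r | s)=False r=False s=False
s_5={p,q,s}: F((r | s))=True (r | s)=True r=False s=True
G(F((r | s))) holds globally = True
No violation — formula holds at every position.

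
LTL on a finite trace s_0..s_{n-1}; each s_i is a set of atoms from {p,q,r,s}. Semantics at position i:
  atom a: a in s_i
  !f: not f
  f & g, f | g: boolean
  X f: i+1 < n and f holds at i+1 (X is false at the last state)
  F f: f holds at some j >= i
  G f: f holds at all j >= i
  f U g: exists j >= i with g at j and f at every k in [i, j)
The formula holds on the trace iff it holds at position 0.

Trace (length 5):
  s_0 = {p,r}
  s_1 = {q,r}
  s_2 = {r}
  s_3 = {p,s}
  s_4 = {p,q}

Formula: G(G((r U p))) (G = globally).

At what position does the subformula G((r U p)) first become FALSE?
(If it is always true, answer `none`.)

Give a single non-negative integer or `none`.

Answer: none

Derivation:
s_0={p,r}: G((r U p))=True (r U p)=True r=True p=True
s_1={q,r}: G((r U p))=True (r U p)=True r=True p=False
s_2={r}: G((r U p))=True (r U p)=True r=True p=False
s_3={p,s}: G((r U p))=True (r U p)=True r=False p=True
s_4={p,q}: G((r U p))=True (r U p)=True r=False p=True
G(G((r U p))) holds globally = True
No violation — formula holds at every position.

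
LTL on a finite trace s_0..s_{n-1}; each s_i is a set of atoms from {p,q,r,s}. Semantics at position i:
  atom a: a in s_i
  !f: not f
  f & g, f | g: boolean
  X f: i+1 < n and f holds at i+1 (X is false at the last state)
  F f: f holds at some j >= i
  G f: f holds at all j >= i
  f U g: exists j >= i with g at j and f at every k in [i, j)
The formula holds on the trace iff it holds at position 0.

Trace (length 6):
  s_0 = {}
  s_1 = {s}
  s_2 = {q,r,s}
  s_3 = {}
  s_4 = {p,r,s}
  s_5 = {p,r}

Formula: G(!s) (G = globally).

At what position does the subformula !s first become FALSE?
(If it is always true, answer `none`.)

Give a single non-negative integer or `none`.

s_0={}: !s=True s=False
s_1={s}: !s=False s=True
s_2={q,r,s}: !s=False s=True
s_3={}: !s=True s=False
s_4={p,r,s}: !s=False s=True
s_5={p,r}: !s=True s=False
G(!s) holds globally = False
First violation at position 1.

Answer: 1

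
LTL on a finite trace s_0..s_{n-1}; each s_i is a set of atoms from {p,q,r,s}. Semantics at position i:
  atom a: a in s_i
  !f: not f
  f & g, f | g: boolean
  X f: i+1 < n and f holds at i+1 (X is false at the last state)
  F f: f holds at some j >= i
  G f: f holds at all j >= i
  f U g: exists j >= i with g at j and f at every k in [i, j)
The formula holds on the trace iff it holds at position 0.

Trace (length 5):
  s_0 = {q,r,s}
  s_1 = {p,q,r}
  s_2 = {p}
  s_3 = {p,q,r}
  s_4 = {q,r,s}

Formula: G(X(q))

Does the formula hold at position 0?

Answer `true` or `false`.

Answer: false

Derivation:
s_0={q,r,s}: G(X(q))=False X(q)=True q=True
s_1={p,q,r}: G(X(q))=False X(q)=False q=True
s_2={p}: G(X(q))=False X(q)=True q=False
s_3={p,q,r}: G(X(q))=False X(q)=True q=True
s_4={q,r,s}: G(X(q))=False X(q)=False q=True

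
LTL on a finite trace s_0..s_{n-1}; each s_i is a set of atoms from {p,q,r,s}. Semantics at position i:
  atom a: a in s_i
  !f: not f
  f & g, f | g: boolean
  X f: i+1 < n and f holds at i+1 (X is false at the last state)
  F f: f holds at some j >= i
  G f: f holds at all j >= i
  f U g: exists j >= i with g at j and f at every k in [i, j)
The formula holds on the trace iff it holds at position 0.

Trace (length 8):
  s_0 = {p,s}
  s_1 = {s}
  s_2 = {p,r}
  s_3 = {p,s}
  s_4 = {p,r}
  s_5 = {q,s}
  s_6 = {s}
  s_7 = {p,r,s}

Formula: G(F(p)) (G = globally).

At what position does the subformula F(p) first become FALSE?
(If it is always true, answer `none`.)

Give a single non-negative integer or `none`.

s_0={p,s}: F(p)=True p=True
s_1={s}: F(p)=True p=False
s_2={p,r}: F(p)=True p=True
s_3={p,s}: F(p)=True p=True
s_4={p,r}: F(p)=True p=True
s_5={q,s}: F(p)=True p=False
s_6={s}: F(p)=True p=False
s_7={p,r,s}: F(p)=True p=True
G(F(p)) holds globally = True
No violation — formula holds at every position.

Answer: none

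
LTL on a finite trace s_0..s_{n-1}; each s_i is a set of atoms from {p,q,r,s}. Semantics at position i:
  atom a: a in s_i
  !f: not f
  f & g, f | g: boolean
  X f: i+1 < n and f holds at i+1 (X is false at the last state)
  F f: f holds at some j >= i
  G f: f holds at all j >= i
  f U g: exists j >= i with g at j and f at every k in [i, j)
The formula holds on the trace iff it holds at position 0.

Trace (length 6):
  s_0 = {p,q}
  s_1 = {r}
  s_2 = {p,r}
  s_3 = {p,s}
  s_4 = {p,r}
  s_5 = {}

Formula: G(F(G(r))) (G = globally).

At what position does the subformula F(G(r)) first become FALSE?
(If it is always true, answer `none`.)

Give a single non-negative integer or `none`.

Answer: 0

Derivation:
s_0={p,q}: F(G(r))=False G(r)=False r=False
s_1={r}: F(G(r))=False G(r)=False r=True
s_2={p,r}: F(G(r))=False G(r)=False r=True
s_3={p,s}: F(G(r))=False G(r)=False r=False
s_4={p,r}: F(G(r))=False G(r)=False r=True
s_5={}: F(G(r))=False G(r)=False r=False
G(F(G(r))) holds globally = False
First violation at position 0.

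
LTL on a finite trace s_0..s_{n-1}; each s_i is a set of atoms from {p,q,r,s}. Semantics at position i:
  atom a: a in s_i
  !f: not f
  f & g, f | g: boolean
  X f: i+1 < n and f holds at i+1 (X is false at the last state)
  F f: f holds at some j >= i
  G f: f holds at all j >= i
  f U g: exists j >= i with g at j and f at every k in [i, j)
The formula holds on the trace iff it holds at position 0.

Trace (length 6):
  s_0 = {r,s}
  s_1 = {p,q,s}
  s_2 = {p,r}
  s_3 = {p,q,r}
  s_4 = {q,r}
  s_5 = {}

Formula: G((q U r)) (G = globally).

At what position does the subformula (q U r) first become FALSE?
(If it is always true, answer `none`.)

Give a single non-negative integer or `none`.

s_0={r,s}: (q U r)=True q=False r=True
s_1={p,q,s}: (q U r)=True q=True r=False
s_2={p,r}: (q U r)=True q=False r=True
s_3={p,q,r}: (q U r)=True q=True r=True
s_4={q,r}: (q U r)=True q=True r=True
s_5={}: (q U r)=False q=False r=False
G((q U r)) holds globally = False
First violation at position 5.

Answer: 5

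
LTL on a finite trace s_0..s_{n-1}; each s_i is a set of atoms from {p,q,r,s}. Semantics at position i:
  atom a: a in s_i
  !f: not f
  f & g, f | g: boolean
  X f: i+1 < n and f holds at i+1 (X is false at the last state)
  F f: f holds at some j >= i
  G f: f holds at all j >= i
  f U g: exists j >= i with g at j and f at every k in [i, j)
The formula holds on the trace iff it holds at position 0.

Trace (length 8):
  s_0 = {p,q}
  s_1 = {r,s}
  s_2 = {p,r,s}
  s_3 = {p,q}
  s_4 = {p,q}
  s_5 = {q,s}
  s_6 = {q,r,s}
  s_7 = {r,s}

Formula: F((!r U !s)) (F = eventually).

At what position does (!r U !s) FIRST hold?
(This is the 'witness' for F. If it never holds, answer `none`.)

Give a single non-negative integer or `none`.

Answer: 0

Derivation:
s_0={p,q}: (!r U !s)=True !r=True r=False !s=True s=False
s_1={r,s}: (!r U !s)=False !r=False r=True !s=False s=True
s_2={p,r,s}: (!r U !s)=False !r=False r=True !s=False s=True
s_3={p,q}: (!r U !s)=True !r=True r=False !s=True s=False
s_4={p,q}: (!r U !s)=True !r=True r=False !s=True s=False
s_5={q,s}: (!r U !s)=False !r=True r=False !s=False s=True
s_6={q,r,s}: (!r U !s)=False !r=False r=True !s=False s=True
s_7={r,s}: (!r U !s)=False !r=False r=True !s=False s=True
F((!r U !s)) holds; first witness at position 0.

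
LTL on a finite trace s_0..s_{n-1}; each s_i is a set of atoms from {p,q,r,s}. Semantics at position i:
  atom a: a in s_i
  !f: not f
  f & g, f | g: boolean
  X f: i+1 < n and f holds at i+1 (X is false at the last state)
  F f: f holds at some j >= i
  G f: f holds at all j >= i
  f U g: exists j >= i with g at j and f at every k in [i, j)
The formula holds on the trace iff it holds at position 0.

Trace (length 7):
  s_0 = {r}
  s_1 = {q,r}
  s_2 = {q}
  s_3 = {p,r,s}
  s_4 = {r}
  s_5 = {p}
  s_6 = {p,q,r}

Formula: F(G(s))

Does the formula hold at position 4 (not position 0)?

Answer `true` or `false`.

Answer: false

Derivation:
s_0={r}: F(G(s))=False G(s)=False s=False
s_1={q,r}: F(G(s))=False G(s)=False s=False
s_2={q}: F(G(s))=False G(s)=False s=False
s_3={p,r,s}: F(G(s))=False G(s)=False s=True
s_4={r}: F(G(s))=False G(s)=False s=False
s_5={p}: F(G(s))=False G(s)=False s=False
s_6={p,q,r}: F(G(s))=False G(s)=False s=False
Evaluating at position 4: result = False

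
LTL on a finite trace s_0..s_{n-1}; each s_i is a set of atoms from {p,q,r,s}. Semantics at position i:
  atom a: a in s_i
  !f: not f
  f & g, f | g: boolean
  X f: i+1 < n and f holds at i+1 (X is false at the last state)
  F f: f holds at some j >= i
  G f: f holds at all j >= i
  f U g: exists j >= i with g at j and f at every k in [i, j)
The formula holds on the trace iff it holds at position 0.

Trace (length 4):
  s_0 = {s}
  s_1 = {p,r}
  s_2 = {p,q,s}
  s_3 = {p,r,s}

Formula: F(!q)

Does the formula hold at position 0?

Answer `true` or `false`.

Answer: true

Derivation:
s_0={s}: F(!q)=True !q=True q=False
s_1={p,r}: F(!q)=True !q=True q=False
s_2={p,q,s}: F(!q)=True !q=False q=True
s_3={p,r,s}: F(!q)=True !q=True q=False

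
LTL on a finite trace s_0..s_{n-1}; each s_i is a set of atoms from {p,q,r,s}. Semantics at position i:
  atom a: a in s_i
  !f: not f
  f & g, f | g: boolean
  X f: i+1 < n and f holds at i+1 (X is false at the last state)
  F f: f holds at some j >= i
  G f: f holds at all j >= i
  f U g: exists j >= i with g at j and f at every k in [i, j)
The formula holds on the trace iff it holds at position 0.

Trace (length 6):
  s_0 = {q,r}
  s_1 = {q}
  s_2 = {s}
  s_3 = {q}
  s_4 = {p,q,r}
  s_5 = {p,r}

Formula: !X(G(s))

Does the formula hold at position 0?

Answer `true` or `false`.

s_0={q,r}: !X(G(s))=True X(G(s))=False G(s)=False s=False
s_1={q}: !X(G(s))=True X(G(s))=False G(s)=False s=False
s_2={s}: !X(G(s))=True X(G(s))=False G(s)=False s=True
s_3={q}: !X(G(s))=True X(G(s))=False G(s)=False s=False
s_4={p,q,r}: !X(G(s))=True X(G(s))=False G(s)=False s=False
s_5={p,r}: !X(G(s))=True X(G(s))=False G(s)=False s=False

Answer: true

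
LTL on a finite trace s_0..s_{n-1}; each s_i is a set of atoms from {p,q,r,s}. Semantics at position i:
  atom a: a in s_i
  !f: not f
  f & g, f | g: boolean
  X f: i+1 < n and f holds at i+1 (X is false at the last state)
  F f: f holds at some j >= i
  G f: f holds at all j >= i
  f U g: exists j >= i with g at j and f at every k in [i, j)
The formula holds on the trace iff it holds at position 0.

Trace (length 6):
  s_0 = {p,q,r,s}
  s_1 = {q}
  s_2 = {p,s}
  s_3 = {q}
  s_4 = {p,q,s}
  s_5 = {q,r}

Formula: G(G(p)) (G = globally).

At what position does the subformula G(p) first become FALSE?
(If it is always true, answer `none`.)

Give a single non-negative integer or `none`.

Answer: 0

Derivation:
s_0={p,q,r,s}: G(p)=False p=True
s_1={q}: G(p)=False p=False
s_2={p,s}: G(p)=False p=True
s_3={q}: G(p)=False p=False
s_4={p,q,s}: G(p)=False p=True
s_5={q,r}: G(p)=False p=False
G(G(p)) holds globally = False
First violation at position 0.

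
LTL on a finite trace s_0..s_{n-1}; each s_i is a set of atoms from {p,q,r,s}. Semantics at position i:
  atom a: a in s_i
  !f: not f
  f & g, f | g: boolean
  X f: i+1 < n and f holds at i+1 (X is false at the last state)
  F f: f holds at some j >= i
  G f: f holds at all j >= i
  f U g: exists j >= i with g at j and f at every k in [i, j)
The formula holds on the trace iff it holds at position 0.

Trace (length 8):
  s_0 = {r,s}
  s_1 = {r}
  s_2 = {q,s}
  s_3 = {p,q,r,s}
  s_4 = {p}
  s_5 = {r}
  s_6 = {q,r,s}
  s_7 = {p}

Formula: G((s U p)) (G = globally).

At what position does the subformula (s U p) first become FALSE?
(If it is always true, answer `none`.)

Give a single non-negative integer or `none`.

Answer: 0

Derivation:
s_0={r,s}: (s U p)=False s=True p=False
s_1={r}: (s U p)=False s=False p=False
s_2={q,s}: (s U p)=True s=True p=False
s_3={p,q,r,s}: (s U p)=True s=True p=True
s_4={p}: (s U p)=True s=False p=True
s_5={r}: (s U p)=False s=False p=False
s_6={q,r,s}: (s U p)=True s=True p=False
s_7={p}: (s U p)=True s=False p=True
G((s U p)) holds globally = False
First violation at position 0.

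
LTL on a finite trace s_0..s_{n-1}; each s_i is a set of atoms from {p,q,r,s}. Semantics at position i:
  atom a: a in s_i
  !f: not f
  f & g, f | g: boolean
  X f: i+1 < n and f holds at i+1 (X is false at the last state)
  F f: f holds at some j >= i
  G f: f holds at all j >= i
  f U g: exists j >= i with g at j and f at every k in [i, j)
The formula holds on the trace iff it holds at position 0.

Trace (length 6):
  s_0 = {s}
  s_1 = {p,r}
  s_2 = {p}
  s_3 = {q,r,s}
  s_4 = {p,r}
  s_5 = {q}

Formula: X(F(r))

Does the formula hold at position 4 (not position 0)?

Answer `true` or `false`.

s_0={s}: X(F(r))=True F(r)=True r=False
s_1={p,r}: X(F(r))=True F(r)=True r=True
s_2={p}: X(F(r))=True F(r)=True r=False
s_3={q,r,s}: X(F(r))=True F(r)=True r=True
s_4={p,r}: X(F(r))=False F(r)=True r=True
s_5={q}: X(F(r))=False F(r)=False r=False
Evaluating at position 4: result = False

Answer: false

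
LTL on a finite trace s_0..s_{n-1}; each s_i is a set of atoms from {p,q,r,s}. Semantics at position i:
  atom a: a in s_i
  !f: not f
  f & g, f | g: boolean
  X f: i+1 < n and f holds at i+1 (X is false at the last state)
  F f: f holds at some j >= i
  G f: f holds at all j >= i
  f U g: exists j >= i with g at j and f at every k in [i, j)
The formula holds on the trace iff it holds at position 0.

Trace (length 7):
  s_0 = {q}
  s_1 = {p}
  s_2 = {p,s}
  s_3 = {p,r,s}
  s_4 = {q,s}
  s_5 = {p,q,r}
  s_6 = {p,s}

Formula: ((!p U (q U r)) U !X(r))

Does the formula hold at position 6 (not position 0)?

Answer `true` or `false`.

Answer: true

Derivation:
s_0={q}: ((!p U (q U r)) U !X(r))=True (!p U (q U r))=False !p=True p=False (q U r)=False q=True r=False !X(r)=True X(r)=False
s_1={p}: ((!p U (q U r)) U !X(r))=True (!p U (q U r))=False !p=False p=True (q U r)=False q=False r=False !X(r)=True X(r)=False
s_2={p,s}: ((!p U (q U r)) U !X(r))=False (!p U (q U r))=False !p=False p=True (q U r)=False q=False r=False !X(r)=False X(r)=True
s_3={p,r,s}: ((!p U (q U r)) U !X(r))=True (!p U (q U r))=True !p=False p=True (q U r)=True q=False r=True !X(r)=True X(r)=False
s_4={q,s}: ((!p U (q U r)) U !X(r))=True (!p U (q U r))=True !p=True p=False (q U r)=True q=True r=False !X(r)=False X(r)=True
s_5={p,q,r}: ((!p U (q U r)) U !X(r))=True (!p U (q U r))=True !p=False p=True (q U r)=True q=True r=True !X(r)=True X(r)=False
s_6={p,s}: ((!p U (q U r)) U !X(r))=True (!p U (q U r))=False !p=False p=True (q U r)=False q=False r=False !X(r)=True X(r)=False
Evaluating at position 6: result = True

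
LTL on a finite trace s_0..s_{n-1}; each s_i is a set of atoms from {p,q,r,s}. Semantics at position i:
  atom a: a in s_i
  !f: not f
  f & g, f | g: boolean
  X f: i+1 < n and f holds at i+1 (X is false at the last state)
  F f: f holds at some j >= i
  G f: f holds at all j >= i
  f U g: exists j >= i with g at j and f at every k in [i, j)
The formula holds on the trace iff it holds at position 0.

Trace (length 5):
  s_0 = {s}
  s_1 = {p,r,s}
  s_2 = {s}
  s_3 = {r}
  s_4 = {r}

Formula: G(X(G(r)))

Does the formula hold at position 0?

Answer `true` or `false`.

s_0={s}: G(X(G(r)))=False X(G(r))=False G(r)=False r=False
s_1={p,r,s}: G(X(G(r)))=False X(G(r))=False G(r)=False r=True
s_2={s}: G(X(G(r)))=False X(G(r))=True G(r)=False r=False
s_3={r}: G(X(G(r)))=False X(G(r))=True G(r)=True r=True
s_4={r}: G(X(G(r)))=False X(G(r))=False G(r)=True r=True

Answer: false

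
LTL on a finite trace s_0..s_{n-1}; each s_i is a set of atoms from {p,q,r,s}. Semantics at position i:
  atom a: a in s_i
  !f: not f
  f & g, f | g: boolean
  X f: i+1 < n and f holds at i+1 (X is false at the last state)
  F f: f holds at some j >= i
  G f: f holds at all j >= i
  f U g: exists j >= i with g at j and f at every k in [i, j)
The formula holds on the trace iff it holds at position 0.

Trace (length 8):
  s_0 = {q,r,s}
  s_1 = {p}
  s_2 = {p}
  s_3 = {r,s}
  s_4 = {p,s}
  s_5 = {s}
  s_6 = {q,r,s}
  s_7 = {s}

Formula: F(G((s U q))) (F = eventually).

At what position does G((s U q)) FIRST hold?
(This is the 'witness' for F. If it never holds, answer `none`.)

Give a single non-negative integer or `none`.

Answer: none

Derivation:
s_0={q,r,s}: G((s U q))=False (s U q)=True s=True q=True
s_1={p}: G((s U q))=False (s U q)=False s=False q=False
s_2={p}: G((s U q))=False (s U q)=False s=False q=False
s_3={r,s}: G((s U q))=False (s U q)=True s=True q=False
s_4={p,s}: G((s U q))=False (s U q)=True s=True q=False
s_5={s}: G((s U q))=False (s U q)=True s=True q=False
s_6={q,r,s}: G((s U q))=False (s U q)=True s=True q=True
s_7={s}: G((s U q))=False (s U q)=False s=True q=False
F(G((s U q))) does not hold (no witness exists).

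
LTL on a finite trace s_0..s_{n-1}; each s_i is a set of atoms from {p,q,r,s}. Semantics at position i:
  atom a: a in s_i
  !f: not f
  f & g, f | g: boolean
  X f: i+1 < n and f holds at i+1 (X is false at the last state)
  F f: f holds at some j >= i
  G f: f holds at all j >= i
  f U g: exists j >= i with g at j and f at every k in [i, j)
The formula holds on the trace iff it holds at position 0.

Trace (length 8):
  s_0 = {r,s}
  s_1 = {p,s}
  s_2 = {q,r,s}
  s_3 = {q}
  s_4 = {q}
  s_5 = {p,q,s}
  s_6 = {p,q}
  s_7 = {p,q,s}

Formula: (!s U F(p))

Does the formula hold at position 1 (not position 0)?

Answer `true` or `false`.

Answer: true

Derivation:
s_0={r,s}: (!s U F(p))=True !s=False s=True F(p)=True p=False
s_1={p,s}: (!s U F(p))=True !s=False s=True F(p)=True p=True
s_2={q,r,s}: (!s U F(p))=True !s=False s=True F(p)=True p=False
s_3={q}: (!s U F(p))=True !s=True s=False F(p)=True p=False
s_4={q}: (!s U F(p))=True !s=True s=False F(p)=True p=False
s_5={p,q,s}: (!s U F(p))=True !s=False s=True F(p)=True p=True
s_6={p,q}: (!s U F(p))=True !s=True s=False F(p)=True p=True
s_7={p,q,s}: (!s U F(p))=True !s=False s=True F(p)=True p=True
Evaluating at position 1: result = True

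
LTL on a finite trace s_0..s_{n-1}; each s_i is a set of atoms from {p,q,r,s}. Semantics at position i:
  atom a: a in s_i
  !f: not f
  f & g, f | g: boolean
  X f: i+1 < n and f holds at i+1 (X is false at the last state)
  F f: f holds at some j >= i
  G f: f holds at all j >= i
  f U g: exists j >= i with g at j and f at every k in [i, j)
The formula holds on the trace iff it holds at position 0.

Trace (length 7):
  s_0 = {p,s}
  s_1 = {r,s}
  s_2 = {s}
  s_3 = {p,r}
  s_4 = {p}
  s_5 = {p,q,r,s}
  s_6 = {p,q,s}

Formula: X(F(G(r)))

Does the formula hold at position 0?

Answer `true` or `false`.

Answer: false

Derivation:
s_0={p,s}: X(F(G(r)))=False F(G(r))=False G(r)=False r=False
s_1={r,s}: X(F(G(r)))=False F(G(r))=False G(r)=False r=True
s_2={s}: X(F(G(r)))=False F(G(r))=False G(r)=False r=False
s_3={p,r}: X(F(G(r)))=False F(G(r))=False G(r)=False r=True
s_4={p}: X(F(G(r)))=False F(G(r))=False G(r)=False r=False
s_5={p,q,r,s}: X(F(G(r)))=False F(G(r))=False G(r)=False r=True
s_6={p,q,s}: X(F(G(r)))=False F(G(r))=False G(r)=False r=False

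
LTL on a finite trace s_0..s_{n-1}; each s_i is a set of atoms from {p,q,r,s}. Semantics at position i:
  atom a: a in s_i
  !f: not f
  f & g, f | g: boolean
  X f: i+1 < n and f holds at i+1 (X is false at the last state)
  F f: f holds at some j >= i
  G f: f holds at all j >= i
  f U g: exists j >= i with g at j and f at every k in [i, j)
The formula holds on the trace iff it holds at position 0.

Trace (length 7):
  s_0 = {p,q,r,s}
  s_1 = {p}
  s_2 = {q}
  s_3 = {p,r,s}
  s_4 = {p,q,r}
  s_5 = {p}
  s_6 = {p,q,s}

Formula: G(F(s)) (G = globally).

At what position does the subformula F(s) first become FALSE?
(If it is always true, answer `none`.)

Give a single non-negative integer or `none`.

Answer: none

Derivation:
s_0={p,q,r,s}: F(s)=True s=True
s_1={p}: F(s)=True s=False
s_2={q}: F(s)=True s=False
s_3={p,r,s}: F(s)=True s=True
s_4={p,q,r}: F(s)=True s=False
s_5={p}: F(s)=True s=False
s_6={p,q,s}: F(s)=True s=True
G(F(s)) holds globally = True
No violation — formula holds at every position.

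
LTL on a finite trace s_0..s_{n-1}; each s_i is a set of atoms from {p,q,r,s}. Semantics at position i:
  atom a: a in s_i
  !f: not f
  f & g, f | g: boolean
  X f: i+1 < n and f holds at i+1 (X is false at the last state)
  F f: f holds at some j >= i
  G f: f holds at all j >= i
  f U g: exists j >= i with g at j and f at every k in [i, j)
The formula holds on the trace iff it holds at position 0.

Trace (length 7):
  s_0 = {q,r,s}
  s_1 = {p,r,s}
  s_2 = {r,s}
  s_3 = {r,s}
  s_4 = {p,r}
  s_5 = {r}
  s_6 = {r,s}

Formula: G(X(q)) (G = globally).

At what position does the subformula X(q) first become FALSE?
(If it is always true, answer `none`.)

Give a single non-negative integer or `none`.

s_0={q,r,s}: X(q)=False q=True
s_1={p,r,s}: X(q)=False q=False
s_2={r,s}: X(q)=False q=False
s_3={r,s}: X(q)=False q=False
s_4={p,r}: X(q)=False q=False
s_5={r}: X(q)=False q=False
s_6={r,s}: X(q)=False q=False
G(X(q)) holds globally = False
First violation at position 0.

Answer: 0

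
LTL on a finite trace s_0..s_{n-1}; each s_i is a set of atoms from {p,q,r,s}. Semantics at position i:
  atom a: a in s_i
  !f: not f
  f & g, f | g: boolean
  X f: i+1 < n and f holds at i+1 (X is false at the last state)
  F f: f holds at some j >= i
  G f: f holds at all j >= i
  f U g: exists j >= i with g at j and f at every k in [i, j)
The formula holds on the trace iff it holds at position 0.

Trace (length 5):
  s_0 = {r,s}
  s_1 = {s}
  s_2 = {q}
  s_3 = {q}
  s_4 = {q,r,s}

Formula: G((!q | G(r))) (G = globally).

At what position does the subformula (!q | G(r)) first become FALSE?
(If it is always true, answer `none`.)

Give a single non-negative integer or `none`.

Answer: 2

Derivation:
s_0={r,s}: (!q | G(r))=True !q=True q=False G(r)=False r=True
s_1={s}: (!q | G(r))=True !q=True q=False G(r)=False r=False
s_2={q}: (!q | G(r))=False !q=False q=True G(r)=False r=False
s_3={q}: (!q | G(r))=False !q=False q=True G(r)=False r=False
s_4={q,r,s}: (!q | G(r))=True !q=False q=True G(r)=True r=True
G((!q | G(r))) holds globally = False
First violation at position 2.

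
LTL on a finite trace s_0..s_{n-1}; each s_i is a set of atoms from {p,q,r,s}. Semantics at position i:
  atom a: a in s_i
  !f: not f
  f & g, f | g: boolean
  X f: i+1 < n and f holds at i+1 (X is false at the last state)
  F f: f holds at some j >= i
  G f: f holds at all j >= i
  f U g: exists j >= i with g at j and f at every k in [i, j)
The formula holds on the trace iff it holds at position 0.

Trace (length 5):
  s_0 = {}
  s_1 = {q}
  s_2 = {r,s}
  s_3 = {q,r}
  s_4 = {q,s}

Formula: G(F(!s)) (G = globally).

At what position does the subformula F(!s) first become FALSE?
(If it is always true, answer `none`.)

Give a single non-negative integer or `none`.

s_0={}: F(!s)=True !s=True s=False
s_1={q}: F(!s)=True !s=True s=False
s_2={r,s}: F(!s)=True !s=False s=True
s_3={q,r}: F(!s)=True !s=True s=False
s_4={q,s}: F(!s)=False !s=False s=True
G(F(!s)) holds globally = False
First violation at position 4.

Answer: 4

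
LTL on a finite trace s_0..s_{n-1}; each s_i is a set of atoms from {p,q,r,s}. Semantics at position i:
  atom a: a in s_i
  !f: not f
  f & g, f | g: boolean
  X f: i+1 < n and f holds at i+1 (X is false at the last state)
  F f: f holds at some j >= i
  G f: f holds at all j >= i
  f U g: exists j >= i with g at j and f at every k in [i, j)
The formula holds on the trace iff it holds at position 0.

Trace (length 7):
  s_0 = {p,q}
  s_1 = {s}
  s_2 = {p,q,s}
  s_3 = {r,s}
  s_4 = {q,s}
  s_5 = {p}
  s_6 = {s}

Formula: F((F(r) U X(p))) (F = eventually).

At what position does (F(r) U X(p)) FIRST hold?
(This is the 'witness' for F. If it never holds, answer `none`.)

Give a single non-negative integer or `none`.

Answer: 0

Derivation:
s_0={p,q}: (F(r) U X(p))=True F(r)=True r=False X(p)=False p=True
s_1={s}: (F(r) U X(p))=True F(r)=True r=False X(p)=True p=False
s_2={p,q,s}: (F(r) U X(p))=True F(r)=True r=False X(p)=False p=True
s_3={r,s}: (F(r) U X(p))=True F(r)=True r=True X(p)=False p=False
s_4={q,s}: (F(r) U X(p))=True F(r)=False r=False X(p)=True p=False
s_5={p}: (F(r) U X(p))=False F(r)=False r=False X(p)=False p=True
s_6={s}: (F(r) U X(p))=False F(r)=False r=False X(p)=False p=False
F((F(r) U X(p))) holds; first witness at position 0.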